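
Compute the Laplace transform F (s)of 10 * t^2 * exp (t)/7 20/ (7 * (s - 1)^3)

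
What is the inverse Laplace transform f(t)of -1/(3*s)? -1/3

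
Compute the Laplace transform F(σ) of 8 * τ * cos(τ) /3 8 * (σ^2 - 1) /(3 * (σ^2 + 1) ^2) 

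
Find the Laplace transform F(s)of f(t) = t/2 1/(2*s^2)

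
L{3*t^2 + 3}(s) 6/s^3 + 3/s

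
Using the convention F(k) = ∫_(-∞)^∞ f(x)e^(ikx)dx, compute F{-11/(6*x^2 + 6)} -11*pi*exp(-Abs(k))/6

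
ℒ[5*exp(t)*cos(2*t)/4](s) 5*(s - 1)/(4*((s - 1)^2 + 4))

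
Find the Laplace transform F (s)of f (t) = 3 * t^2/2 3/s^3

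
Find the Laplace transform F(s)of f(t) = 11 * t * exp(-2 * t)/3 11/(3 * (s + 2)^2)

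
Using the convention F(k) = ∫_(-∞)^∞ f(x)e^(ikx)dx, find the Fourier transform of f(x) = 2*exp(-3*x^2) 2*sqrt(3)*sqrt(pi)*exp(-k^2/12)/3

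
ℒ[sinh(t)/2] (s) 1/(2*(s^2 - 1))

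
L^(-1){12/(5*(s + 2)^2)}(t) 12*t*exp(-2*t)/5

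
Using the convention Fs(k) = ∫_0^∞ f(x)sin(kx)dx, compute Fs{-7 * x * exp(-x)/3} -14 * k/(3 * (k^2 + 1)^2)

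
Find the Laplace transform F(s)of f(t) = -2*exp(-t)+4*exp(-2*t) 4/(s+2) - 2/(s+1)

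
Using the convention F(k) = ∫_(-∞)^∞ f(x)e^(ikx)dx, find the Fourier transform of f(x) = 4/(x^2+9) 4*pi*exp(-3*Abs(k))/3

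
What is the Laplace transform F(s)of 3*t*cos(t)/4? 3*(s^2 - 1)/(4*(s^2 + 1)^2)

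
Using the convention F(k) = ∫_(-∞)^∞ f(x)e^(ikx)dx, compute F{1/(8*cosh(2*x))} pi/(16*cosh(pi*k/4))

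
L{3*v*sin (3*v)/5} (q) 18*q/ (5*(q^2 + 9)^2)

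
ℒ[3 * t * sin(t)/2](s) 3 * s/(s^2 + 1)^2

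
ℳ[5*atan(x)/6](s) -5*pi*sec(pi*s/2)/(12*s)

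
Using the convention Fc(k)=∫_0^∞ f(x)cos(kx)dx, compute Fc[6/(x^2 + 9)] pi * exp(-3 * k)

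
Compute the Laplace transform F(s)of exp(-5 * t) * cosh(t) (s + 5)/((s + 5)^2 - 1)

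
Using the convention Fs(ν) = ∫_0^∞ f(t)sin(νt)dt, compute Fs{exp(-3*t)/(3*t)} atan(ν/3)/3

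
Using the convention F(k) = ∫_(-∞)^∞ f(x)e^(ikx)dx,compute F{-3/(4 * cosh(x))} -3 * pi/(4 * cosh(pi * k/2))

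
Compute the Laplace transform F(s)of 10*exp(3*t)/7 10/(7*(s - 3))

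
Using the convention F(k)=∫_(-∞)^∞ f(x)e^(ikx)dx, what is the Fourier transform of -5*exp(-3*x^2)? -5*sqrt(3)*sqrt(pi)*exp(-k^2/12)/3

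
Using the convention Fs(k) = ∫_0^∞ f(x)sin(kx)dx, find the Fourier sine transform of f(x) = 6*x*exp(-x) 12*k/(k^2 + 1)^2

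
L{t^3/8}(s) 3/(4*s^4)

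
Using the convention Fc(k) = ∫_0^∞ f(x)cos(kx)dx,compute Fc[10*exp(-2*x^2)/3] 5*sqrt(2)*sqrt(pi)*exp(-k^2/8)/6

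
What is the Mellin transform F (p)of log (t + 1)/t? -pi * csc (pi * p)/ (p - 1)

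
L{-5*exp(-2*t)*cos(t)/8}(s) 5*(-s - 2)/(8*((s+2)^2+1))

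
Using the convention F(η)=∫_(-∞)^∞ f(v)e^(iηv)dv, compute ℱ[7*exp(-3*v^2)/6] 7*sqrt(3)*sqrt(pi)*exp(-η^2/12)/18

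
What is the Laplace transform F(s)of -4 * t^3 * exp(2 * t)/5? -24/(5 * (s - 2)^4)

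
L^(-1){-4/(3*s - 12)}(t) -4*exp(4*t)/3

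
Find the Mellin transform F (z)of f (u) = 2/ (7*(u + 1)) 2*pi*csc (pi*z)/7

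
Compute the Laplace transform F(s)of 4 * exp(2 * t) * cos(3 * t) 4 * (s - 2)/((s - 2)^2 + 9)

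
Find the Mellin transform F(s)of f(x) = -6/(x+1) -6 * pi * csc(pi * s)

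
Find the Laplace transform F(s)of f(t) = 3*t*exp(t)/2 3/(2*(s - 1)^2)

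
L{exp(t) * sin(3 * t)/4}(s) 3/(4 * ((s - 1)^2 + 9))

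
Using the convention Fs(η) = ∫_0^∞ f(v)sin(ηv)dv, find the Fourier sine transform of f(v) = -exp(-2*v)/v -atan(η/2)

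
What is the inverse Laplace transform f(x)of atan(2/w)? sin(2*x)/x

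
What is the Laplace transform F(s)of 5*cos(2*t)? 5*s/(s^2 + 4)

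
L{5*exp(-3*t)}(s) 5/(s+3)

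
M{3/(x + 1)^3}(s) 3 * pi * (s - 2) * (s - 1)/(2 * sin(pi * s))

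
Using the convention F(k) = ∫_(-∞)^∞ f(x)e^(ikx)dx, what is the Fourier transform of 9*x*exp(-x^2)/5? 9*I*sqrt(pi)*k*exp(-k^2/4)/10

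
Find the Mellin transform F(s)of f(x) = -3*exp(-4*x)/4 -3*gamma(s)/(4*2^(2*s))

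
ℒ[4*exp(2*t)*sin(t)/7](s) 4/(7*((s - 2)^2 + 1))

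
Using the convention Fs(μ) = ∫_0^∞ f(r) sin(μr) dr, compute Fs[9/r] 9*pi/2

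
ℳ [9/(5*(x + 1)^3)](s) 9*pi*(s - 2)*(s - 1)/(10*sin(pi*s))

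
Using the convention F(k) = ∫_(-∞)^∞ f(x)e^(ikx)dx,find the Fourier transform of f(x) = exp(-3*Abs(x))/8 3/(4*(k^2 + 9))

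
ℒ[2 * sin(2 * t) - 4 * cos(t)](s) 4/(s^2 + 4) - 4 * s/(s^2 + 1)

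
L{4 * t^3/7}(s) 24/(7 * s^4)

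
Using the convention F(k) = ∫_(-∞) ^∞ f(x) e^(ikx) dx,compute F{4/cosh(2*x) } 2*pi/cosh(pi*k/4) 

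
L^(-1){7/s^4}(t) 7 * t^3/6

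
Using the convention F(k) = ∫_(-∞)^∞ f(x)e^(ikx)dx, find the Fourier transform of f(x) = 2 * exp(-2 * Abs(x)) 8/(k^2+4)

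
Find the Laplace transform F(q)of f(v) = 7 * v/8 7/(8 * q^2)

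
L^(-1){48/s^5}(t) 2 * t^4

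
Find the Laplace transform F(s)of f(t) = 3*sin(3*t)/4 9/(4*(s^2+9))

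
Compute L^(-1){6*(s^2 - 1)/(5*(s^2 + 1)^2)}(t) 6*t*cos(t)/5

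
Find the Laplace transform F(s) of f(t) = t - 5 s^(-2) - 5/s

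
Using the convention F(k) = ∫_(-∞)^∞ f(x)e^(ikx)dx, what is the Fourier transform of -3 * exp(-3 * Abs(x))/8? -9/(4 * k^2 + 36)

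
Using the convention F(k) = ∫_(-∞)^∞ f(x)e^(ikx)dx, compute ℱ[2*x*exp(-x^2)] I*sqrt(pi)*k*exp(-k^2/4)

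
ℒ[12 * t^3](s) 72/s^4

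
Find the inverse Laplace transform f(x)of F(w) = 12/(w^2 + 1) 12 * sin(x)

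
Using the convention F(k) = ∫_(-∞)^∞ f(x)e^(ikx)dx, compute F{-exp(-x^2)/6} -sqrt(pi)*exp(-k^2/4)/6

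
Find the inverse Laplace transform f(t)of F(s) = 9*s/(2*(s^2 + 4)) 9*cos(2*t)/2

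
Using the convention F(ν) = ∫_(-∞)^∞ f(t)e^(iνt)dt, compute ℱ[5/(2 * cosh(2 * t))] 5 * pi/(4 * cosh(pi * ν/4))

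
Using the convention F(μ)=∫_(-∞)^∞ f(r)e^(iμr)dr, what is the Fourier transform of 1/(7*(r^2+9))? pi*exp(-3*Abs(μ))/21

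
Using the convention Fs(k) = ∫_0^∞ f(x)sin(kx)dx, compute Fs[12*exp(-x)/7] 12*k/(7*(k^2 + 1))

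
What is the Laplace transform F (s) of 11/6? 11/ (6 * s) 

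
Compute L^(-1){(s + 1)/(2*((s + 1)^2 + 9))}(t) exp(-t)*cos(3*t)/2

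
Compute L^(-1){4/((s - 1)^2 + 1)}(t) 4*exp(t)*sin(t)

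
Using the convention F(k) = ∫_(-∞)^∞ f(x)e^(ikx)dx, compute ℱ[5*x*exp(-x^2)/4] 5*I*sqrt(pi)*k*exp(-k^2/4)/8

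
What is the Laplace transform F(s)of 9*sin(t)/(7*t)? 9*atan(1/s)/7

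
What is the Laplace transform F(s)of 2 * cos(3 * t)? 2 * s/(s^2 + 9)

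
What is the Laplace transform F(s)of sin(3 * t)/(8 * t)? atan(3/s)/8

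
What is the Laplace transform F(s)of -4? -4/s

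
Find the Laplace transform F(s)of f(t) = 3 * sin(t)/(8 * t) 3 * atan(1/s)/8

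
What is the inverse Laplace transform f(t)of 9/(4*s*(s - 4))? 9*exp(2*t)*sinh(2*t)/8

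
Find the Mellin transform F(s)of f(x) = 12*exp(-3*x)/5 12*gamma(s)/(5*3^s)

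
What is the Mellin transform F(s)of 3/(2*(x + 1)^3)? 3*pi*(s - 2)*(s - 1)/(4*sin(pi*s))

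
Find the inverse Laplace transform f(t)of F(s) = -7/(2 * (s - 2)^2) -7 * t * exp(2 * t)/2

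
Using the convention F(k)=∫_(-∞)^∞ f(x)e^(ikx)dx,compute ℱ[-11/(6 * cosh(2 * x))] -11 * pi/(12 * cosh(pi * k/4))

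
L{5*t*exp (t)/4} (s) 5/ (4*(s - 1)^2)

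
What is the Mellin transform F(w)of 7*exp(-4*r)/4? 7*gamma(w)/(4*2^(2*w))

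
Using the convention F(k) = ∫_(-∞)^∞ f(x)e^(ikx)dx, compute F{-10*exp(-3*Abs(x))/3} -20/(k^2 + 9)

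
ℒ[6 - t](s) 6/s - 1/s^2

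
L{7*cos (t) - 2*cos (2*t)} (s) 7*s/ (s^2+1) - 2*s/ (s^2+4)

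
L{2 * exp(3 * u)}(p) 2/(p - 3)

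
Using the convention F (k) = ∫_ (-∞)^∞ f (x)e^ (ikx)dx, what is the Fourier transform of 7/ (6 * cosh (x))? 7 * pi/ (6 * cosh (pi * k/2))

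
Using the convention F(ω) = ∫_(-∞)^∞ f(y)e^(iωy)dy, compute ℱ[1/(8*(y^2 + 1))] pi*exp(-Abs(ω))/8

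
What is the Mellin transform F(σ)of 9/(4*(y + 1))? 9*pi*csc(pi*σ)/4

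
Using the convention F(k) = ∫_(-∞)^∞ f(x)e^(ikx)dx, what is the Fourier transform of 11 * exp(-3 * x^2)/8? 11 * sqrt(3) * sqrt(pi) * exp(-k^2/12)/24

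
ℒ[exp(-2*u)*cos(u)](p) (p + 2)/((p + 2)^2 + 1)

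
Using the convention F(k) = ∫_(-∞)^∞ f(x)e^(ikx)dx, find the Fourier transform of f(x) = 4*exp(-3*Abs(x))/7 24/(7*(k^2 + 9))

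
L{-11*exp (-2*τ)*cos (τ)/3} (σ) 11*(-σ - 2)/ (3*( (σ + 2)^2 + 1))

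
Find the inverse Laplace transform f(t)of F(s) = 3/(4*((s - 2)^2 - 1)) 3*exp(2*t)*sinh(t)/4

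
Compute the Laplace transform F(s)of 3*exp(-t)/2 3/(2*(s + 1))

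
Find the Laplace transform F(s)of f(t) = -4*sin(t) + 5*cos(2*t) 5*s/(s^2 + 4) - 4/(s^2 + 1)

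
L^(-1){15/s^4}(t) 5*t^3/2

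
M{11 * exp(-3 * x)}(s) 11 * gamma(s)/3^s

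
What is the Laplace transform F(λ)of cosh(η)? λ/(λ^2 - 1)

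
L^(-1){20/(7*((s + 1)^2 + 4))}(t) 10*exp(-t)*sin(2*t)/7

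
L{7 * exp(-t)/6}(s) 7/(6 * (s+1))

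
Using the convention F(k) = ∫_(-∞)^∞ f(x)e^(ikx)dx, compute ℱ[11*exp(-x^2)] 11*sqrt(pi)*exp(-k^2/4)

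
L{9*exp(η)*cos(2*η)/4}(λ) 9*(λ - 1)/(4*((λ - 1)^2 + 4))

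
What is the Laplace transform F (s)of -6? -6/s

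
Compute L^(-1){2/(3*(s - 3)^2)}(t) 2*t*exp(3*t)/3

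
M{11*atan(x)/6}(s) -11*pi*sec(pi*s/2)/(12*s)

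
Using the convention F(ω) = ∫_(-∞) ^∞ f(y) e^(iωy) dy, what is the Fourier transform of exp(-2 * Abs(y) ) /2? 2/(ω^2 + 4) 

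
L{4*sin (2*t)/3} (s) 8/ (3*(s^2 + 4))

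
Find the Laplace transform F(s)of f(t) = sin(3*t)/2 3/(2*(s^2+9))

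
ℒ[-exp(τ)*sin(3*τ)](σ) -3/((σ - 1)^2+9)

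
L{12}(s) 12/s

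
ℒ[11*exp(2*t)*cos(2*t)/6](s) 11*(s - 2)/(6*((s - 2)^2+4))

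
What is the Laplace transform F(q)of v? q^(-2)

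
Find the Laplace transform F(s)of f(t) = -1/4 -1/(4 * s)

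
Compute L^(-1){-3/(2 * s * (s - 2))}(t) -3 * exp(t) * sinh(t)/2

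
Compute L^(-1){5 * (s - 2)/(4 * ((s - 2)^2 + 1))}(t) 5 * exp(2 * t) * cos(t)/4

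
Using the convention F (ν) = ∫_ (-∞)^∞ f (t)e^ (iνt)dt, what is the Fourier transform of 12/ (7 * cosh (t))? 12 * pi/ (7 * cosh (pi * ν/2))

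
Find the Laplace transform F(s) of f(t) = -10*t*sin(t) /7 -20*s/(7*(s^2 + 1) ^2) 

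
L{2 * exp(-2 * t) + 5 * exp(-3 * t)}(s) 5/(s + 3) + 2/(s + 2)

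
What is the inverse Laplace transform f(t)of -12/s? -12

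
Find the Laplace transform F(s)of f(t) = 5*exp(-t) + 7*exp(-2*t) 7/(s + 2) + 5/(s + 1)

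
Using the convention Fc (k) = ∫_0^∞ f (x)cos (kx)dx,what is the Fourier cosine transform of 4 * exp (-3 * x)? 12/ (k^2 + 9)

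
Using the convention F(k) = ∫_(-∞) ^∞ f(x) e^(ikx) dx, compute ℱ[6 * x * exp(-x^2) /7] 3 * I * sqrt(pi) * k * exp(-k^2/4) /7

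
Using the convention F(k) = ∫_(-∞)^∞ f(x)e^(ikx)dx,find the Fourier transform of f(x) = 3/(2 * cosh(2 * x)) 3 * pi/(4 * cosh(pi * k/4))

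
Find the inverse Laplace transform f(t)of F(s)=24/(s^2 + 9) 8*sin(3*t)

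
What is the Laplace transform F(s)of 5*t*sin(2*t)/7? 20*s/(7*(s^2 + 4)^2)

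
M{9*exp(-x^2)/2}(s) 9*gamma(s/2)/4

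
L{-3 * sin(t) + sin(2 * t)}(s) 2/(s^2 + 4)-3/(s^2 + 1)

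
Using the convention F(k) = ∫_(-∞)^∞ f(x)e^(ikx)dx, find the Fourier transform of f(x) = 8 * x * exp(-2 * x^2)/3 sqrt(2) * I * sqrt(pi) * k * exp(-k^2/8)/3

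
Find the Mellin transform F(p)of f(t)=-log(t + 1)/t pi*csc(pi*p)/(p - 1)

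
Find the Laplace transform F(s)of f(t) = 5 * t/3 5/(3 * s^2)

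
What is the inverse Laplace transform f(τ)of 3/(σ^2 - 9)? sinh(3 * τ)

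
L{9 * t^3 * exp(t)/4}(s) 27/(2 * (s - 1)^4)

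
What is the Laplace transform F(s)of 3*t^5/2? 180/s^6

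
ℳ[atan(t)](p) -pi*sec(pi*p/2) /(2*p) 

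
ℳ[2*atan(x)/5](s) -pi*sec(pi*s/2)/(5*s)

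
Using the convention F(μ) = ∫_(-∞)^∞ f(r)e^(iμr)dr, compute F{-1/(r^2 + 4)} -pi*exp(-2*Abs(μ))/2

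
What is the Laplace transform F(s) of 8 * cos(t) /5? 8 * s/(5 * (s^2 + 1) ) 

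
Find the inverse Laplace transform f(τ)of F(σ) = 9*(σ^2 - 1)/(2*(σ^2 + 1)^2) 9*τ*cos(τ)/2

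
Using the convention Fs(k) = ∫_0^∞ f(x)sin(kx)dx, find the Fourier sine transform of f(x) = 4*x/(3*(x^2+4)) 2*pi*exp(-2*k)/3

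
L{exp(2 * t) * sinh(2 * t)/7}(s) 2/(7 * s * (s - 4))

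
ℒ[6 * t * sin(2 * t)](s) 24 * s/(s^2 + 4)^2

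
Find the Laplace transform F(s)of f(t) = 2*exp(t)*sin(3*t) 6/((s - 1)^2 + 9)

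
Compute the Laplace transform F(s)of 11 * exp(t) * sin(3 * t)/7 33/(7 * ((s - 1)^2 + 9))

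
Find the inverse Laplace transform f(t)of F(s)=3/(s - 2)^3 3*t^2*exp(2*t)/2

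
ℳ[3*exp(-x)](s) 3*gamma(s)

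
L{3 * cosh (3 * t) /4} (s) 3 * s/ (4 * (s^2 - 9) ) 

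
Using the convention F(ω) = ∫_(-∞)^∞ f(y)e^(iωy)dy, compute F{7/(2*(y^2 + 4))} 7*pi*exp(-2*Abs(ω))/4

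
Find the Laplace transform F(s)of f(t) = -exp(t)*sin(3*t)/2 -3/(2*(s - 1)^2 + 18)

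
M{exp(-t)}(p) gamma(p)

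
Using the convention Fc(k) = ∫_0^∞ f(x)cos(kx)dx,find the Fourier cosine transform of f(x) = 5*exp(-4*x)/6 10/(3*(k^2 + 16))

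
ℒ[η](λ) λ^(-2)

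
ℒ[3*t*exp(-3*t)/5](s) 3/(5*(s+3)^2)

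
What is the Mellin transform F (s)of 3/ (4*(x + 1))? 3*pi*csc (pi*s)/4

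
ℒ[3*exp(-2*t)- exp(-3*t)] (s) 3/(s + 2)-1/(s + 3)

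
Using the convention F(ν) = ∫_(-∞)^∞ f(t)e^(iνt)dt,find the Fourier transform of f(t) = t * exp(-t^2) I * sqrt(pi) * ν * exp(-ν^2/4)/2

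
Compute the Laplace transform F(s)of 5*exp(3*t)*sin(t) 5/((s - 3)^2+1)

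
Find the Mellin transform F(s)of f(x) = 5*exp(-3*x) 5*gamma(s)/3^s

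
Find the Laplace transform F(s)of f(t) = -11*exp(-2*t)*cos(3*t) 11*(-s - 2)/((s + 2)^2 + 9)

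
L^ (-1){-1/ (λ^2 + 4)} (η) -sin (2*η)/2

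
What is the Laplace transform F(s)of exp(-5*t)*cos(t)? (s + 5)/((s + 5)^2 + 1)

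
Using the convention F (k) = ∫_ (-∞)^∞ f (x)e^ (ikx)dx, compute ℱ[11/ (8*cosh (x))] 11*pi/ (8*cosh (pi*k/2))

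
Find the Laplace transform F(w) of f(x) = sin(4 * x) 4/(w^2 + 16) 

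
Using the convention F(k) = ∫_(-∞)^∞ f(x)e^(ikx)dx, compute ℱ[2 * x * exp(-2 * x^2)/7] sqrt(2) * I * sqrt(pi) * k * exp(-k^2/8)/28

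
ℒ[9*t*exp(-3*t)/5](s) 9/(5*(s + 3)^2)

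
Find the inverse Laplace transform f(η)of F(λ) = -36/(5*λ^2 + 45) -12*sin(3*η)/5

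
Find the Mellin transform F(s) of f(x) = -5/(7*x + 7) -5*pi*csc(pi*s) /7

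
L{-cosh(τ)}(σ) -σ/(σ^2 - 1)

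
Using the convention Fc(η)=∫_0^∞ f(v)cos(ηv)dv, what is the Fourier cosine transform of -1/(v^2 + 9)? -pi*exp(-3*η)/6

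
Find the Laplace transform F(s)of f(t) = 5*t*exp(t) 5/(s - 1)^2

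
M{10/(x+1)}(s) 10 * pi * csc(pi * s)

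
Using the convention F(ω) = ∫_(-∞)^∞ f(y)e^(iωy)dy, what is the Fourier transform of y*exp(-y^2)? I*sqrt(pi)*ω*exp(-ω^2/4)/2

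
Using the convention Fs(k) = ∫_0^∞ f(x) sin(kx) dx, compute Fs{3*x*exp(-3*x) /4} 9*k/(2*(k^2 + 9) ^2) 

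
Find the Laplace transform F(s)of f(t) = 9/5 9/(5*s)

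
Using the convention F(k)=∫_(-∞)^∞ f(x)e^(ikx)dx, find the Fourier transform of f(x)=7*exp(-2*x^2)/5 7*sqrt(2)*sqrt(pi)*exp(-k^2/8)/10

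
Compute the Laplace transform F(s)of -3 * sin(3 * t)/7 -9/(7 * s^2 + 63)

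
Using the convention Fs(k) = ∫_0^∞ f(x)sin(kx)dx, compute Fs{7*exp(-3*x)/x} 7*atan(k/3)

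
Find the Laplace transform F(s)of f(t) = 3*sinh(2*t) 6/(s^2-4)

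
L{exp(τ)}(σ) 1/(σ - 1)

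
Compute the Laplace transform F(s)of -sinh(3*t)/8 -3/(8*s^2 - 72)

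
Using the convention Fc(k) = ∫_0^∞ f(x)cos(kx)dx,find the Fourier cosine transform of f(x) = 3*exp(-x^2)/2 3*sqrt(pi)*exp(-k^2/4)/4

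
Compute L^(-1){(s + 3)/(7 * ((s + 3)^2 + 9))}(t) exp(-3 * t) * cos(3 * t)/7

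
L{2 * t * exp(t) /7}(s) 2/(7 * (s - 1) ^2) 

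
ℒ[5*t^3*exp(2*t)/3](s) 10/(s - 2)^4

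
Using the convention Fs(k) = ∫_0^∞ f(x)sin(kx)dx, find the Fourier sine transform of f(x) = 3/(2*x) 3*pi/4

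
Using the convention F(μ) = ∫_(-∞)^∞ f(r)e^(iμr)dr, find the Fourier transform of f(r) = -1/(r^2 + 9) -pi*exp(-3*Abs(μ))/3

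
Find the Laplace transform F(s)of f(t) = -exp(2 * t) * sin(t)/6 -1/(6 * (s - 2)^2 + 6)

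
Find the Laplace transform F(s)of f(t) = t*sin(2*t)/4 s/(s^2 + 4)^2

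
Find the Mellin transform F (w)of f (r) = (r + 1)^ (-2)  (-pi * w + pi)/sin (pi * w)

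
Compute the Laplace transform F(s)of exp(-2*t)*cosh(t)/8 (s+2)/(8*((s+2)^2 - 1))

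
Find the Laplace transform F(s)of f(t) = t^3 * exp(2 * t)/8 3/(4 * (s - 2)^4)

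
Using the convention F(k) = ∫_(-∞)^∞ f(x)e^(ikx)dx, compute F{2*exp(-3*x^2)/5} 2*sqrt(3)*sqrt(pi)*exp(-k^2/12)/15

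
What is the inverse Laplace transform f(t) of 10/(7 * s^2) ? 10 * t/7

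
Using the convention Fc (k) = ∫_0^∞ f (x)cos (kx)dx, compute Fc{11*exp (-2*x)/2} 11/ (k^2 + 4)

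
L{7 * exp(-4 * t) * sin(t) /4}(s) 7/(4 * ((s + 4) ^2 + 1) ) 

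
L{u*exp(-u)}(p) (p + 1)^(-2)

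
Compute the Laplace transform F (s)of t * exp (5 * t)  (s - 5)^ (-2)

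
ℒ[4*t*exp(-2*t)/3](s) 4/(3*(s + 2)^2)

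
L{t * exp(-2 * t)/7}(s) 1/(7 * (s + 2)^2)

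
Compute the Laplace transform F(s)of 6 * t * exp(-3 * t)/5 6/(5 * (s+3)^2)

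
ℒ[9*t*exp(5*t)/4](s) 9/(4*(s - 5)^2)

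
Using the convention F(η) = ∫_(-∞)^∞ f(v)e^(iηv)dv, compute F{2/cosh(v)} 2*pi/cosh(pi*η/2)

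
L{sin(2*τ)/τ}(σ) atan(2/σ)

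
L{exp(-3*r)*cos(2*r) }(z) (z+3) /((z+3) ^2+4) 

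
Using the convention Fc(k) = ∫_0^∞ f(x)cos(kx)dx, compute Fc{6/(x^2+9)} pi * exp(-3 * k)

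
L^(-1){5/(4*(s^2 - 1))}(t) 5*sinh(t)/4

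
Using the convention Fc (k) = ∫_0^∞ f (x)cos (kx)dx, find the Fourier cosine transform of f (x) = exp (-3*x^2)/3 sqrt (3)*sqrt (pi)*exp (-k^2/12)/18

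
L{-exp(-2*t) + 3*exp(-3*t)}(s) 3/(s + 3) - 1/(s + 2)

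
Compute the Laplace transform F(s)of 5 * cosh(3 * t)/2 5 * s/(2 * (s^2-9))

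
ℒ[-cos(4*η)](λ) -λ/(λ^2 + 16)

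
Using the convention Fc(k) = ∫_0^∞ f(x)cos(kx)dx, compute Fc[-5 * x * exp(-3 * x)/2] 5 * (k^2 - 9)/(2 * (k^2+9)^2)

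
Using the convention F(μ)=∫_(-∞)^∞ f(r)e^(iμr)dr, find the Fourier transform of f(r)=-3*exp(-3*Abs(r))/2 -9/(μ^2 + 9)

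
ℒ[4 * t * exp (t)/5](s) 4/ (5 * (s - 1)^2)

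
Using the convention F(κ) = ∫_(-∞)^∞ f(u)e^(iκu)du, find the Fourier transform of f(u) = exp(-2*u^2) sqrt(2)*sqrt(pi)*exp(-κ^2/8)/2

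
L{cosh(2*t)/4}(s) s/(4*(s^2 - 4))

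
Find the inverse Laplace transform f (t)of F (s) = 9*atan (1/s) 9*sin (t)/t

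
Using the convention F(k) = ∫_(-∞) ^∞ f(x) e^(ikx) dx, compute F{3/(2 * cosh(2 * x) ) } 3 * pi/(4 * cosh(pi * k/4) ) 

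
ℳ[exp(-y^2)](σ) gamma(σ/2)/2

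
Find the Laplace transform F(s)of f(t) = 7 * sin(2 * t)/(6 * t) 7 * atan(2/s)/6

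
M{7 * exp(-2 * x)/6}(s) 7 * gamma(s)/(6 * 2^s)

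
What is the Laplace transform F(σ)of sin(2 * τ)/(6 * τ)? atan(2/σ)/6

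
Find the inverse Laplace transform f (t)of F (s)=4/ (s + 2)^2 4*t*exp (-2*t)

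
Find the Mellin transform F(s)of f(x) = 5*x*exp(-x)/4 5*gamma(s + 1)/4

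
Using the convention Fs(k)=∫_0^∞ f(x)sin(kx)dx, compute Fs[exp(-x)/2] k/(2 * (k^2 + 1))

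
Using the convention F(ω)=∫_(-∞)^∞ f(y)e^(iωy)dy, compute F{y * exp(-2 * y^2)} sqrt(2) * I * sqrt(pi) * ω * exp(-ω^2/8)/8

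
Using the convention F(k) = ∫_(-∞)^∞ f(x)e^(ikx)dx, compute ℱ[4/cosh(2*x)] 2*pi/cosh(pi*k/4)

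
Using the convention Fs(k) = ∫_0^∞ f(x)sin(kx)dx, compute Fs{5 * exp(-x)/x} 5 * atan(k)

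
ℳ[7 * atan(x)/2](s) -7 * pi * sec(pi * s/2)/(4 * s)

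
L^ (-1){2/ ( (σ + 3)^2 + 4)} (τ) exp (-3*τ)*sin (2*τ)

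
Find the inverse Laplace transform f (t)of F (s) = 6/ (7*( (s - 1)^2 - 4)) 3*exp (t)*sinh (2*t)/7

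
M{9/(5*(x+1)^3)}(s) 9*pi*(s - 2)*(s - 1)/(10*sin(pi*s))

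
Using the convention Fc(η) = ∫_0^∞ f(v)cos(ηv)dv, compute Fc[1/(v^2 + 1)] pi * exp(-η)/2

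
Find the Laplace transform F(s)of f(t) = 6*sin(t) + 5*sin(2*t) 6/(s^2 + 1) + 10/(s^2 + 4)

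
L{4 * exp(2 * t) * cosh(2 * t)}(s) 4 * (s - 2)/(s * (s - 4))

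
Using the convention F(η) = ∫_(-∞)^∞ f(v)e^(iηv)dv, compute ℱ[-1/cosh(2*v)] -pi/(2*cosh(pi*η/4))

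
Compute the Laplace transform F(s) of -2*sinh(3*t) -6/(s^2 - 9) 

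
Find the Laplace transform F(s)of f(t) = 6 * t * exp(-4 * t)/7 6/(7 * (s+4)^2)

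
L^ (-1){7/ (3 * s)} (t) 7/3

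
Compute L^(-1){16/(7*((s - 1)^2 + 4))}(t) 8*exp(t)*sin(2*t)/7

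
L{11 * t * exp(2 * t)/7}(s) 11/(7 * (s - 2)^2)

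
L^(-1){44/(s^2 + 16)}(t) 11 * sin(4 * t)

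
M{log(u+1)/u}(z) -pi * csc(pi * z)/(z - 1)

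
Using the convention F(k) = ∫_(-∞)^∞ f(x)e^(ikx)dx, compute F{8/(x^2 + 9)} 8 * pi * exp(-3 * Abs(k))/3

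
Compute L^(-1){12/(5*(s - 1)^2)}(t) 12*t*exp(t)/5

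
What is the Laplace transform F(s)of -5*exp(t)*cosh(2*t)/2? 5*(1 - s)/(2*((s - 1)^2 - 4))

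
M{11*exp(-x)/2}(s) 11*gamma(s)/2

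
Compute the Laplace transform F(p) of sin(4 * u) 4/(p^2 + 16) 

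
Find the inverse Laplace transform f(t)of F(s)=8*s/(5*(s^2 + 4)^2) 2*t*sin(2*t)/5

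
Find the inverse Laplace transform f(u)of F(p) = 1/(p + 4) exp(-4 * u)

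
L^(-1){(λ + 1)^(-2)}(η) η*exp(-η)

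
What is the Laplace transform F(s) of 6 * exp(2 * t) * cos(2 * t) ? 6 * (s - 2) /((s - 2) ^2 + 4) 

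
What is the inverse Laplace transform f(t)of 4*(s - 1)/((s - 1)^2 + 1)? 4*exp(t)*cos(t)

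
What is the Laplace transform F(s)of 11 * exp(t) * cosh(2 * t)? 11 * (s - 1)/((s - 1)^2 - 4)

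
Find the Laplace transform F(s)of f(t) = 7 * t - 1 7/s^2 - 1/s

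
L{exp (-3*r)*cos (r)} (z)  (z + 3)/ ( (z + 3)^2 + 1)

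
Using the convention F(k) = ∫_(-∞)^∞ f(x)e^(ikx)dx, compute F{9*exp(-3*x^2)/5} 3*sqrt(3)*sqrt(pi)*exp(-k^2/12)/5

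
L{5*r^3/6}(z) 5/z^4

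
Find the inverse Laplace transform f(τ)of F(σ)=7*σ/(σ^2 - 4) 7*cosh(2*τ)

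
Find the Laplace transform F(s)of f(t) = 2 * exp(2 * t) 2/(s - 2)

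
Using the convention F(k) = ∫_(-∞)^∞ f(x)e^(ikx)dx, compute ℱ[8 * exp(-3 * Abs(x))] 48/(k^2+9)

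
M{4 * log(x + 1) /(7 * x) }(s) -4 * pi * csc(pi * s) /(7 * s - 7) 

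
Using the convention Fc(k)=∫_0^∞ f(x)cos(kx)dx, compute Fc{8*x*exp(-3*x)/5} 8*(9 - k^2)/(5*(k^2 + 9)^2)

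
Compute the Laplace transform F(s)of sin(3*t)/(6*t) atan(3/s)/6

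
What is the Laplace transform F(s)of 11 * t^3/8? 33/(4 * s^4)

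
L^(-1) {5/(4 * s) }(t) 5/4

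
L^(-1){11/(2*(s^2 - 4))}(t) 11*sinh(2*t)/4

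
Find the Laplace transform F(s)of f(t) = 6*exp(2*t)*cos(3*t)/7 6*(s - 2)/(7*((s - 2)^2 + 9))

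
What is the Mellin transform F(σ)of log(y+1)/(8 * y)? -pi * csc(pi * σ)/(8 * σ - 8)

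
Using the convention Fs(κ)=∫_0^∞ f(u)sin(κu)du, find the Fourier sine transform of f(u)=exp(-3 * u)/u atan(κ/3)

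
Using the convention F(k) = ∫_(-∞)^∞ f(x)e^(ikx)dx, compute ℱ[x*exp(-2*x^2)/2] sqrt(2)*I*sqrt(pi)*k*exp(-k^2/8)/16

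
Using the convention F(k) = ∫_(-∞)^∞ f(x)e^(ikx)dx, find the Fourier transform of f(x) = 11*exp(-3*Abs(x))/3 22/(k^2+9)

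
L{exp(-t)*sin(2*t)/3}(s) 2/(3*((s + 1)^2 + 4))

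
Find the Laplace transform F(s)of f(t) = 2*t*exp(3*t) 2/(s - 3)^2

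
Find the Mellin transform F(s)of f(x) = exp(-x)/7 gamma(s)/7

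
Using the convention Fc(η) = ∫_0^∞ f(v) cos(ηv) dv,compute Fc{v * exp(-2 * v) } (4 - η^2) /(η^2+4) ^2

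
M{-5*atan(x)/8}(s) 5*pi*sec(pi*s/2)/(16*s)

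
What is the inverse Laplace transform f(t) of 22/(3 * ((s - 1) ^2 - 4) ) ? 11 * exp(t) * sinh(2 * t) /3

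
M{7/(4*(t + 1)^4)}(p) 7*gamma(p)*gamma(4 - p)/24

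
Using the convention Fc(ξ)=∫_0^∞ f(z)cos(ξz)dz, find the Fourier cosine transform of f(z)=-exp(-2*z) -2/(ξ^2 + 4)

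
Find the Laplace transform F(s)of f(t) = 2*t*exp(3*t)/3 2/(3*(s - 3)^2)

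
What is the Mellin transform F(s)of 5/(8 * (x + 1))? 5 * pi * csc(pi * s)/8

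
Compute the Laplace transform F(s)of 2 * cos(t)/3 2 * s/(3 * (s^2 + 1))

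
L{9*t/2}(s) 9/(2*s^2)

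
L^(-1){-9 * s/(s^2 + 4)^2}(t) -9 * t * sin(2 * t)/4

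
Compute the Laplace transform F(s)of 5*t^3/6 5/s^4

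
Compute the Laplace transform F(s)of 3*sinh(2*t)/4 3/(2*(s^2 - 4))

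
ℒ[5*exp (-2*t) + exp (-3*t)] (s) 5/ (s + 2) + 1/ (s + 3)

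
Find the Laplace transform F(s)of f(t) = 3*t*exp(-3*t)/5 3/(5*(s+3)^2)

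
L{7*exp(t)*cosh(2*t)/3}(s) 7*(s - 1)/(3*((s - 1)^2 - 4))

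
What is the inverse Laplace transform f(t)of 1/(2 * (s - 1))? exp(t)/2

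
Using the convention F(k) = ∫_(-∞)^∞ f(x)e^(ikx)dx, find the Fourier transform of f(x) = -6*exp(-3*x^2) -2*sqrt(3)*sqrt(pi)*exp(-k^2/12)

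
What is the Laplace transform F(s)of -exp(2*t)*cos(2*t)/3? (2 - s)/(3*((s - 2)^2+4))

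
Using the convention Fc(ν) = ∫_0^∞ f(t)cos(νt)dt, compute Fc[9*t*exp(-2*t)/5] 9*(4 - ν^2)/(5*(ν^2 + 4)^2)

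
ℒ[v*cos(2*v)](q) (q^2 - 4)/(q^2 + 4)^2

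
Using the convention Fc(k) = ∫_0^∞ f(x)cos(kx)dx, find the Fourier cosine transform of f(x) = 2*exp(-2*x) 4/(k^2 + 4)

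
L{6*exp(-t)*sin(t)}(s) 6/((s + 1)^2 + 1)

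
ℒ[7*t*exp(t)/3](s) 7/(3*(s - 1)^2)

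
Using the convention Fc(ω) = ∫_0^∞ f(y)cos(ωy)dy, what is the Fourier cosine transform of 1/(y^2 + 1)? pi*exp(-ω)/2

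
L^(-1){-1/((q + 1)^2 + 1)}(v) -exp(-v)*sin(v)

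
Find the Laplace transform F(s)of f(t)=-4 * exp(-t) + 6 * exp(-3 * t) 6/(s + 3) - 4/(s + 1)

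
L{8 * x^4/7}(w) 192/(7 * w^5)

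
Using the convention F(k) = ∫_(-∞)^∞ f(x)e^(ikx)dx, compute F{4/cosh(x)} 4*pi/cosh(pi*k/2)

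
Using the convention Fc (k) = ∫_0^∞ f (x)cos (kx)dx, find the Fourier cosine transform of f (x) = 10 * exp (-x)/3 10/ (3 * (k^2 + 1))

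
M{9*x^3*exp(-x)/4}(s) 9*gamma(s + 3)/4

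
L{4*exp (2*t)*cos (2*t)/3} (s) 4*(s - 2)/ (3*( (s - 2)^2 + 4))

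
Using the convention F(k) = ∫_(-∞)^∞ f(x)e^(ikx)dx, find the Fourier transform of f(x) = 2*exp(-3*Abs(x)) 12/(k^2 + 9)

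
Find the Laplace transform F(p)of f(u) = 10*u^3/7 60/(7*p^4)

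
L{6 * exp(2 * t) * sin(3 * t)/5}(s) 18/(5 * ((s - 2)^2 + 9))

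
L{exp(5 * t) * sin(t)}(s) 1/((s - 5)^2 + 1)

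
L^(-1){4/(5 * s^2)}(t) 4 * t/5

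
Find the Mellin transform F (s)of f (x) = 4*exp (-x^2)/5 2*gamma (s/2)/5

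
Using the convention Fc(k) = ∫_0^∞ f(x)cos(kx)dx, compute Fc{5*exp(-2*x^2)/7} 5*sqrt(2)*sqrt(pi)*exp(-k^2/8)/28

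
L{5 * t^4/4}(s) 30/s^5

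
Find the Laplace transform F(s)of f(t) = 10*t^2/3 20/(3*s^3)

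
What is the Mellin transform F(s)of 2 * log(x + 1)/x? -2 * pi * csc(pi * s)/(s - 1)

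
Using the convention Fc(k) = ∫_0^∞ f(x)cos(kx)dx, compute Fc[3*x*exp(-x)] 3*(1 - k^2)/(k^2+1)^2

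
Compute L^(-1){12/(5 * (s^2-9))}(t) 4 * sinh(3 * t)/5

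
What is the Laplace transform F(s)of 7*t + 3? 7/s^2 + 3/s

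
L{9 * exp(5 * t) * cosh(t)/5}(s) 9 * (s - 5)/(5 * ((s - 5)^2 - 1))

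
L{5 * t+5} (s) 5/s+5/s^2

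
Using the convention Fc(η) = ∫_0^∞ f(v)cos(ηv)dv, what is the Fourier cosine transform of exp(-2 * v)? 2/(η^2 + 4)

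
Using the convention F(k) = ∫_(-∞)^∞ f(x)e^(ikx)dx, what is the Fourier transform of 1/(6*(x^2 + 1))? pi*exp(-Abs(k))/6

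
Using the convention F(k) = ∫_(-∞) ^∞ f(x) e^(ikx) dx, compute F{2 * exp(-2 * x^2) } sqrt(2) * sqrt(pi) * exp(-k^2/8) 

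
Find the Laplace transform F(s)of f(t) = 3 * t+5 3/s^2+5/s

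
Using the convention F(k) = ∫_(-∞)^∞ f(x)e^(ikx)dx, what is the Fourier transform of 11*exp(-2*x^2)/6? 11*sqrt(2)*sqrt(pi)*exp(-k^2/8)/12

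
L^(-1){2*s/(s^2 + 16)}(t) 2*cos(4*t)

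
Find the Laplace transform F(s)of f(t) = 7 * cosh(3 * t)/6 7 * s/(6 * (s^2 - 9))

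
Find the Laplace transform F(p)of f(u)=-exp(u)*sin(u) -1/((p - 1)^2 + 1)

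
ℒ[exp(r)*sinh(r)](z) 1/(z*(z - 2))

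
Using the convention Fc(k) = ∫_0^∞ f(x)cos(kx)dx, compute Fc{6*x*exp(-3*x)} 6*(9 - k^2)/(k^2 + 9)^2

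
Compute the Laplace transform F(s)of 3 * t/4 3/(4 * s^2)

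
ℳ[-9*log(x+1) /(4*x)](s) 9*pi*csc(pi*s) /(4*(s - 1) ) 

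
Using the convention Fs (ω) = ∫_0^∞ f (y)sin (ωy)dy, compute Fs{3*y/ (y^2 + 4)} 3*pi*exp (-2*ω)/2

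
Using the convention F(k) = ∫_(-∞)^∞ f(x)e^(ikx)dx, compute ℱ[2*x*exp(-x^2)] I*sqrt(pi)*k*exp(-k^2/4)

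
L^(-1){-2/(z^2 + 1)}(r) -2*sin(r)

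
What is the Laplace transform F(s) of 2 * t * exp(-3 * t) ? 2/(s + 3) ^2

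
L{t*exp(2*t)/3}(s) 1/(3*(s - 2)^2)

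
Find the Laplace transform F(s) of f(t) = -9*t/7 -9/(7*s^2) 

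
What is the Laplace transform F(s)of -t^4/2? -12/s^5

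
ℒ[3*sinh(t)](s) 3/(s^2 - 1)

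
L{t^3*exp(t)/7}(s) 6/(7*(s - 1)^4)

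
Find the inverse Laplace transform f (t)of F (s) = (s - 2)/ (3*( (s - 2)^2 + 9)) exp (2*t)*cos (3*t)/3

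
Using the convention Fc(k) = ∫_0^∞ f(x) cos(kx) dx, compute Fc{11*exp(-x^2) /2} 11*sqrt(pi)*exp(-k^2/4) /4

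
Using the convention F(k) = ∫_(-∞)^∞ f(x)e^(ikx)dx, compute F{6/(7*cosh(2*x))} 3*pi/(7*cosh(pi*k/4))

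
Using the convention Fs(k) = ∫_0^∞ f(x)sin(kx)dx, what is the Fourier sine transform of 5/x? 5*pi/2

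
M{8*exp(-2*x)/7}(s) 2^(3 - s)*gamma(s)/7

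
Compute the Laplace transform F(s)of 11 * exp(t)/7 11/(7 * (s - 1))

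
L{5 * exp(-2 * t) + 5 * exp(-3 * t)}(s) 5/(s + 3) + 5/(s + 2)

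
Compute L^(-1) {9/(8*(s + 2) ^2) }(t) 9*t*exp(-2*t) /8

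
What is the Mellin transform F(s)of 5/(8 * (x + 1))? 5 * pi * csc(pi * s)/8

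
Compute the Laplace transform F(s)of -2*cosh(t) -2*s/(s^2 - 1)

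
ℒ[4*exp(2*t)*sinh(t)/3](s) 4/(3*((s - 2)^2-1))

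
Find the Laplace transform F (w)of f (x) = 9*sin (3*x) 27/ (w^2 + 9)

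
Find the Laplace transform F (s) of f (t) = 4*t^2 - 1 8/s^3 - 1/s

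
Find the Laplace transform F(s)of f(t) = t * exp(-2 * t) (s+2)^(-2)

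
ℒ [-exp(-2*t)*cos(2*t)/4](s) (-s - 2)/(4*((s + 2)^2 + 4))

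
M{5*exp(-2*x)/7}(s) 5*gamma(s)/(7*2^s)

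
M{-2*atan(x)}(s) pi*sec(pi*s/2)/s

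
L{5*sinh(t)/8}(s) 5/(8*(s^2 - 1))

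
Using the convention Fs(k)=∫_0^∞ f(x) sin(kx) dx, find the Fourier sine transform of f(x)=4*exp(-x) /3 4*k/(3*(k^2 + 1) ) 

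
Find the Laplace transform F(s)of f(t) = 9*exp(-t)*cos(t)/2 9*(s + 1)/(2*((s + 1)^2 + 1))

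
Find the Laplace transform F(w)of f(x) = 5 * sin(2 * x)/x 5 * atan(2/w)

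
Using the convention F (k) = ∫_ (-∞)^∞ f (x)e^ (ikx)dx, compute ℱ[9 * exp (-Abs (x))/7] 18/ (7 * (k^2 + 1))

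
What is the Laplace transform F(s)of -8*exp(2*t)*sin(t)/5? -8/(5*(s - 2)^2 + 5)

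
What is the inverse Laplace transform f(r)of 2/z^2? 2*r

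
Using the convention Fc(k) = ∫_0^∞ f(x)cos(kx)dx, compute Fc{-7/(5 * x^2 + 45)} -7 * pi * exp(-3 * k)/30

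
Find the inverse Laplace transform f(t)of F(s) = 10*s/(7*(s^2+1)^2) 5*t*sin(t)/7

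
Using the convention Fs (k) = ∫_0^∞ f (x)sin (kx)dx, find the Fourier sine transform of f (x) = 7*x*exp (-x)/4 7*k/ (2*(k^2 + 1)^2)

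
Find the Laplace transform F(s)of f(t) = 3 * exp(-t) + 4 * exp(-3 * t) 4/(s + 3) + 3/(s + 1)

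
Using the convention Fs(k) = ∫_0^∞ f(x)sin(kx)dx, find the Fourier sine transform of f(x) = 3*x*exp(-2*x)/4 3*k/(k^2 + 4)^2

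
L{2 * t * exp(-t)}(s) 2/(s + 1)^2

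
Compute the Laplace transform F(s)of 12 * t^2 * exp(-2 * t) 24/(s + 2)^3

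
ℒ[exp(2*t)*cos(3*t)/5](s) (s - 2)/(5*((s - 2)^2+9))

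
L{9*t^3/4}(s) 27/(2*s^4)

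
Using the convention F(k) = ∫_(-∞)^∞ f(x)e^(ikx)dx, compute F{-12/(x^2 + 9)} -4*pi*exp(-3*Abs(k))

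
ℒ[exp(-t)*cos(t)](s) (s + 1)/((s + 1)^2 + 1)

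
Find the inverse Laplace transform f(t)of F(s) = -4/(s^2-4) -2*sinh(2*t)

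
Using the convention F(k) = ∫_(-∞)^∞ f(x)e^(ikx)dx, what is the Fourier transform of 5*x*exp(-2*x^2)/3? 5*sqrt(2)*I*sqrt(pi)*k*exp(-k^2/8)/24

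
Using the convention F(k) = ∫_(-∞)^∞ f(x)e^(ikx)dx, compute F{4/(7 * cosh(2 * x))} 2 * pi/(7 * cosh(pi * k/4))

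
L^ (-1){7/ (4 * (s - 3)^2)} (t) 7 * t * exp (3 * t)/4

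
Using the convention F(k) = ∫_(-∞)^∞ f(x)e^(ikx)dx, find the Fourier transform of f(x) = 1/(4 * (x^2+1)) pi * exp(-Abs(k))/4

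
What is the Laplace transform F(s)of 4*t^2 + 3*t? 3/s^2 + 8/s^3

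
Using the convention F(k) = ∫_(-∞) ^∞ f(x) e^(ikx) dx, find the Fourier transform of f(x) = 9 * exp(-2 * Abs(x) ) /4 9/(k^2 + 4) 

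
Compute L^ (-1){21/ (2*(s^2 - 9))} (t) 7*sinh (3*t)/2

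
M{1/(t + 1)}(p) pi*csc(pi*p)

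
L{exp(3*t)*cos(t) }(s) (s - 3) /((s - 3) ^2+1) 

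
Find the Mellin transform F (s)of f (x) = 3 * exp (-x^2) 3 * gamma (s/2)/2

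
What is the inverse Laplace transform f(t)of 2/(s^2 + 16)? sin(4*t)/2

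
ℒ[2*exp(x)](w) 2/(w - 1)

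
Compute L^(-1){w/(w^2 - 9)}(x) cosh(3 * x)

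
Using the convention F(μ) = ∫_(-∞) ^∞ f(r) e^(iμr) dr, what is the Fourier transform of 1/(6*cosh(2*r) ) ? pi/(12*cosh(pi*μ/4) ) 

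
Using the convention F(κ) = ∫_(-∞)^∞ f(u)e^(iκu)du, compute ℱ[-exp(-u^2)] -sqrt(pi) * exp(-κ^2/4)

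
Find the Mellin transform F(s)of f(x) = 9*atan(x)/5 -9*pi*sec(pi*s/2)/(10*s)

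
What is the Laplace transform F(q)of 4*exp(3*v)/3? 4/(3*(q - 3))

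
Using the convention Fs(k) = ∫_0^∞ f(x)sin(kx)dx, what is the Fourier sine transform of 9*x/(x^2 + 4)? 9*pi*exp(-2*k)/2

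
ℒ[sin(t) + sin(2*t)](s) 2/(s^2 + 4) + 1/(s^2 + 1)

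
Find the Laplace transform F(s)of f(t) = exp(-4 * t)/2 1/(2 * (s+4))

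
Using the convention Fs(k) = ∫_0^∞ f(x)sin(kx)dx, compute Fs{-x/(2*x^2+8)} -pi*exp(-2*k)/4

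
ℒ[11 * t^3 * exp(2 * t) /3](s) 22/(s - 2) ^4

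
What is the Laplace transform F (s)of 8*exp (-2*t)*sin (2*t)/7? 16/ (7*( (s + 2)^2 + 4))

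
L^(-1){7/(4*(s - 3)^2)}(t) 7*t*exp(3*t)/4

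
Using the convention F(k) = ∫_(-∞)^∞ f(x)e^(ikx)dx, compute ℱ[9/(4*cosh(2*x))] 9*pi/(8*cosh(pi*k/4))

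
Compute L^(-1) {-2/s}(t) -2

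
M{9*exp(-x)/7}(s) 9*gamma(s)/7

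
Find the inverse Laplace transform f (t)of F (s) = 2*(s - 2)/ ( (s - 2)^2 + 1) 2*exp (2*t)*cos (t)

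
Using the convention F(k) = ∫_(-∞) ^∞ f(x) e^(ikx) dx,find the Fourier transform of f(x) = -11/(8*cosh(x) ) -11*pi/(8*cosh(pi*k/2) ) 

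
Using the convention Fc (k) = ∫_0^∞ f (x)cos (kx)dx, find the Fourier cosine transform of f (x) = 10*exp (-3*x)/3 10/ (k^2 + 9)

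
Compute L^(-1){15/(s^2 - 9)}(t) 5*sinh(3*t)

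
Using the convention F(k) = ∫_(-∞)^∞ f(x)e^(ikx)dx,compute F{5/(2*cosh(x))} 5*pi/(2*cosh(pi*k/2))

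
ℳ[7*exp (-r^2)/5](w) 7*gamma (w/2)/10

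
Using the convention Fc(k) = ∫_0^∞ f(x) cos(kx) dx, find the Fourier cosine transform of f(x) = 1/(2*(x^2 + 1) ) pi*exp(-k) /4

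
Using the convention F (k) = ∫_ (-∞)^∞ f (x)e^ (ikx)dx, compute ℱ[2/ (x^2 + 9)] 2*pi*exp (-3*Abs (k))/3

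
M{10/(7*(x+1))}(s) 10*pi*csc(pi*s)/7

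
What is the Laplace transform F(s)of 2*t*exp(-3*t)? 2/(s + 3)^2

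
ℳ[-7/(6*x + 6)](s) -7*pi*csc(pi*s)/6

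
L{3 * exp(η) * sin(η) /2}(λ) 3/(2 * ((λ - 1) ^2+1) ) 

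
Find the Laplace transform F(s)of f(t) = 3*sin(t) 3/(s^2 + 1)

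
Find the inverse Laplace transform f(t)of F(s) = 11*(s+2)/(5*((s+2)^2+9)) 11*exp(-2*t)*cos(3*t)/5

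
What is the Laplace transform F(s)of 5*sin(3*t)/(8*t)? 5*atan(3/s)/8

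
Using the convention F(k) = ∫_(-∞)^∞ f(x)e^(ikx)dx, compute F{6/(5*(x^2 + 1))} 6*pi*exp(-Abs(k))/5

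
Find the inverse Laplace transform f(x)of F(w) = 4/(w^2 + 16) sin(4 * x)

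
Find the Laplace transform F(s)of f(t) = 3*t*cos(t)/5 3*(s^2-1)/(5*(s^2 + 1)^2)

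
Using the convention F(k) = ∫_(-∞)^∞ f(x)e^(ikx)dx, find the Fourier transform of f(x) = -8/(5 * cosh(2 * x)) -4 * pi/(5 * cosh(pi * k/4))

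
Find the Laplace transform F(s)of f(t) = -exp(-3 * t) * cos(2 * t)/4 (-s - 3)/(4 * ((s+3)^2+4))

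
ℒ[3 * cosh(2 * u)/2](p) 3 * p/(2 * (p^2 - 4))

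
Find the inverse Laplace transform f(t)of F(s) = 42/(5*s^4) 7*t^3/5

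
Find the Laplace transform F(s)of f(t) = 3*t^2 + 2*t 6/s^3 + 2/s^2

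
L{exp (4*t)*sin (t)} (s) 1/ ( (s - 4)^2 + 1)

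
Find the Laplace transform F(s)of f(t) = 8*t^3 48/s^4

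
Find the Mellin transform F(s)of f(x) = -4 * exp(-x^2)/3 -2 * gamma(s/2)/3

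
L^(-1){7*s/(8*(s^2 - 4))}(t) 7*cosh(2*t)/8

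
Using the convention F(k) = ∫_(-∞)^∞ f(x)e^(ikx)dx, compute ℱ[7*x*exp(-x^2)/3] 7*I*sqrt(pi)*k*exp(-k^2/4)/6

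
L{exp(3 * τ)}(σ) 1/(σ - 3)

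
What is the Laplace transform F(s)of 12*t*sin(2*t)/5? 48*s/(5*(s^2 + 4)^2)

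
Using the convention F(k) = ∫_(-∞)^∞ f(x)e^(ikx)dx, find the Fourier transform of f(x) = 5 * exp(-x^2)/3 5 * sqrt(pi) * exp(-k^2/4)/3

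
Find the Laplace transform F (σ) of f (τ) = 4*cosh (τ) 4*σ/ (σ^2 - 1) 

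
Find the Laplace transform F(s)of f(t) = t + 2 s^(-2) + 2/s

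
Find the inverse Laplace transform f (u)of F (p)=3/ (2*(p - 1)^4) u^3*exp (u)/4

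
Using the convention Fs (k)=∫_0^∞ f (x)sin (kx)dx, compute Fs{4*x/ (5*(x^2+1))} 2*pi*exp (-k)/5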